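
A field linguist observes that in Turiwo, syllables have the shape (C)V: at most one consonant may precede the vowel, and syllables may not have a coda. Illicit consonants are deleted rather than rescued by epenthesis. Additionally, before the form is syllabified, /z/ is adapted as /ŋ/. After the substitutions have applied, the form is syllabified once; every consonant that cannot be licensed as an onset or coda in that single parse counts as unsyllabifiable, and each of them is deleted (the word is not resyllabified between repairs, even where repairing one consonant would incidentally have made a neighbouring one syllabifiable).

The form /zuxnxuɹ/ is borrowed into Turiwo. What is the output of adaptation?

Substitution: /z/ → /ŋ/, giving /ŋuxnxuɹ/.
The consonants /x/, /n/, /ɹ/ cannot be parsed into a legal (C)V syllable (no codas are permitted; onsets are limited to one consonant).
Deletion applies to /x/, /n/, /ɹ/.

ŋuxu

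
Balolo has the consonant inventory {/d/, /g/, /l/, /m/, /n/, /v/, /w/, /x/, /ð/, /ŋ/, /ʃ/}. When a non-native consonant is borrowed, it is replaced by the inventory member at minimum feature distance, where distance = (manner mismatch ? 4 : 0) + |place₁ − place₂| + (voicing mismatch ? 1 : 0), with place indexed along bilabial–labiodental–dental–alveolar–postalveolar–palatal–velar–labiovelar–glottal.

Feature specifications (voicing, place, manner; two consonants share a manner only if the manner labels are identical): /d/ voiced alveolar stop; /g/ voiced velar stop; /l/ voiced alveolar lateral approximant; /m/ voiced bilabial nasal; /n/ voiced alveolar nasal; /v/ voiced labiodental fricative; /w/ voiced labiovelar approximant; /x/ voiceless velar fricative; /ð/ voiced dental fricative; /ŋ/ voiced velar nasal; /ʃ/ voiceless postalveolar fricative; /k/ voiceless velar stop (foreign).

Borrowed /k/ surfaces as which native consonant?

/g/ is closest: same manner (stop), place distance 0 (velar→velar), voicing differs (+1); total 1. Next closest is /d/ at distance 4.

g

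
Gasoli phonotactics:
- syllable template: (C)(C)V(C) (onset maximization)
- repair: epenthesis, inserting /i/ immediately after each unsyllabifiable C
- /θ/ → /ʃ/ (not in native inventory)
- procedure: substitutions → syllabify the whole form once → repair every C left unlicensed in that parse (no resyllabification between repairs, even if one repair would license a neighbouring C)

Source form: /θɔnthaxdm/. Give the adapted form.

Substitution: /θ/ → /ʃ/, giving /ʃɔnthaxdm/.
The consonants /d/, /m/ cannot be parsed into a legal (C)(C)V(C) syllable (at most one coda consonant is licensed; onsets may contain at most 2 consonants).
Inserting the epenthetic vowel yields /d/ → /di/, /m/ → /mi/.

ʃɔnthaxdimi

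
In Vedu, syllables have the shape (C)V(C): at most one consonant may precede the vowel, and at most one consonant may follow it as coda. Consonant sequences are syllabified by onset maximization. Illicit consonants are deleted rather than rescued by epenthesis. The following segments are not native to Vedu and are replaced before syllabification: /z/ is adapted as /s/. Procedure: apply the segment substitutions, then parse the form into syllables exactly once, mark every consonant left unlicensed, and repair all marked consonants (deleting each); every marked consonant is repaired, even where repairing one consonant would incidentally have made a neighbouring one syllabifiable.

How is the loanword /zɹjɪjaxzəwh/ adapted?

jɪjaxsəw

Substitution: /z/ → /s/, giving /sɹjɪjaxsəwh/.
Syllabifying with onset maximization leaves /s/, /ɹ/, /h/ stranded (at most one coda consonant is licensed; onsets are limited to one consonant).
Deleting the stranded consonants removes /s/, /ɹ/, /h/.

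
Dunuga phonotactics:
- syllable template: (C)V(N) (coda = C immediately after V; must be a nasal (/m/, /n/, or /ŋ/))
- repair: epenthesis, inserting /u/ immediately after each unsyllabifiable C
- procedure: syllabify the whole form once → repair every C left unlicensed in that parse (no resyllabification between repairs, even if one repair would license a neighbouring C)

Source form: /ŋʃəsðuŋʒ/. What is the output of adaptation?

ŋuʃəsuðuŋʒu

Syllabifying with onset maximization leaves /ŋ/, /s/, /ʒ/ stranded (only a nasal (/m/, /n/, or /ŋ/) is licensed in coda position; onsets are limited to one consonant).
Inserting the epenthetic vowel yields /ŋ/ → /ŋu/, /s/ → /su/, /ʒ/ → /ʒu/.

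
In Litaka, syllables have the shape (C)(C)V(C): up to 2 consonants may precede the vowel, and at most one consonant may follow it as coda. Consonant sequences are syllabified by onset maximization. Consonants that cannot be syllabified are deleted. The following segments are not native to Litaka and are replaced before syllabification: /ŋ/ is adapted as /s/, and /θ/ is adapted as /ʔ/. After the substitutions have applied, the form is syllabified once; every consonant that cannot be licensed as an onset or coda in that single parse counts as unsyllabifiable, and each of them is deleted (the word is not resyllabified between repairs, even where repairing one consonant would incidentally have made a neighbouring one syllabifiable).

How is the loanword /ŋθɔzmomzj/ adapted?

sʔɔzmom

Substitution: /ŋ/ → /s/, /θ/ → /ʔ/, giving /sʔɔzmomzj/.
The consonants /z/, /j/ cannot be parsed into a legal (C)(C)V(C) syllable (at most one coda consonant is licensed; onsets may contain at most 2 consonants).
Each unlicensed consonant is deleted: /z/, /j/.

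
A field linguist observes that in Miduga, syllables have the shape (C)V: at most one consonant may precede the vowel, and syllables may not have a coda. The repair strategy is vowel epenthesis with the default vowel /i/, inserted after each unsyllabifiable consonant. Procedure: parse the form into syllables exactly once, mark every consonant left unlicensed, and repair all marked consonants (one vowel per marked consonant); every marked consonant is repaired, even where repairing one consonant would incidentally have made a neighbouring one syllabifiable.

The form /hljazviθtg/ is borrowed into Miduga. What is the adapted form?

hilijaziviθitigi

The consonants /h/, /l/, /z/, /θ/, /t/, /g/ cannot be parsed into a legal (C)V syllable (no codas are permitted; onsets are limited to one consonant).
Epenthesis after each stranded consonant: /h/ → /hi/, /l/ → /li/, /z/ → /zi/, /θ/ → /θi/, /t/ → /ti/, /g/ → /gi/.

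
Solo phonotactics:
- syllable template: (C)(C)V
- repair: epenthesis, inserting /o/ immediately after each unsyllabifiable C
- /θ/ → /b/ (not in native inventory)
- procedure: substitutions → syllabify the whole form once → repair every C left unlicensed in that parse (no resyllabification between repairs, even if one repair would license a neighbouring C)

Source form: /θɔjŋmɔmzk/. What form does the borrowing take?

Substitution: /θ/ → /b/, giving /bɔjŋmɔmzk/.
The consonants /j/, /m/, /z/, /k/ cannot be parsed into a legal (C)(C)V syllable (no codas are permitted; onsets may contain at most 2 consonants).
Each unlicensed consonant becomes the onset of a new syllable: /j/ → /jo/, /m/ → /mo/, /z/ → /zo/, /k/ → /ko/.

bɔjoŋmɔmozoko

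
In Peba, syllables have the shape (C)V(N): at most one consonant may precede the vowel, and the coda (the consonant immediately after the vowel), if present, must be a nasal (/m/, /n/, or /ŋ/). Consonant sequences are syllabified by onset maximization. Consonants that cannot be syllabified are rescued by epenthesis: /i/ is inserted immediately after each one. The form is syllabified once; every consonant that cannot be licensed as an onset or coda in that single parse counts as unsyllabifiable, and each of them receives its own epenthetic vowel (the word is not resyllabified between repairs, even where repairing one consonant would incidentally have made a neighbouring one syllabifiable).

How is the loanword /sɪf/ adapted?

Under (C)V(N), the unsyllabifiable consonants are /f/ (only a nasal (/m/, /n/, or /ŋ/) is licensed in coda position; onsets are limited to one consonant).
Epenthesis after each stranded consonant: /f/ → /fi/.

sɪfi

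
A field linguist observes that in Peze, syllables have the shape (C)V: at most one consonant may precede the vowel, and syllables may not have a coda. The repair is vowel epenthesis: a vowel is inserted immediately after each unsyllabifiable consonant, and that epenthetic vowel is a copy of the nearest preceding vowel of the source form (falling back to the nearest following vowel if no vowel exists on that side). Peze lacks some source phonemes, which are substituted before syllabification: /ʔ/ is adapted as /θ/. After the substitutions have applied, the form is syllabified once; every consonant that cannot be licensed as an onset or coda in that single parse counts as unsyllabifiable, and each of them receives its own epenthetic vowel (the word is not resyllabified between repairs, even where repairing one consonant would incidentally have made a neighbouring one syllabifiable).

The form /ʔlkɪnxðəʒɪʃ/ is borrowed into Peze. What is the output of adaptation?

θɪlɪkɪnɪxɪðəʒɪʃɪ

Substitution: /ʔ/ → /θ/, giving /θlkɪnxðəʒɪʃ/.
Under (C)V, the unsyllabifiable consonants are /θ/, /l/, /n/, /x/, /ʃ/ (no codas are permitted; onsets are limited to one consonant).
Epenthesis after each stranded consonant: /θ/ → /θɪ/, /l/ → /lɪ/, /n/ → /nɪ/, /x/ → /xɪ/, /ʃ/ → /ʃɪ/.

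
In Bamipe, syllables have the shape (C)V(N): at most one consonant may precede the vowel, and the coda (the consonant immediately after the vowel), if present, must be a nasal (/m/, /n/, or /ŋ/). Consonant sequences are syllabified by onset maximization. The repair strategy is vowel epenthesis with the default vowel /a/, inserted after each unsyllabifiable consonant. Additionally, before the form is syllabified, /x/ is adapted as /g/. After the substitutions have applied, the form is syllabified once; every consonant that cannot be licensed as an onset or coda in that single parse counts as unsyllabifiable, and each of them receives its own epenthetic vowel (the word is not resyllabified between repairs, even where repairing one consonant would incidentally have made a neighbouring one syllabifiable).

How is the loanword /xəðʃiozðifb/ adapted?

Substitution: /x/ → /g/, giving /gəðʃiozðifb/.
Syllabifying with onset maximization leaves /ð/, /z/, /f/, /b/ stranded (only a nasal (/m/, /n/, or /ŋ/) is licensed in coda position; onsets are limited to one consonant).
Each unlicensed consonant becomes the onset of a new syllable: /ð/ → /ða/, /z/ → /za/, /f/ → /fa/, /b/ → /ba/.

gəðaʃiozaðifaba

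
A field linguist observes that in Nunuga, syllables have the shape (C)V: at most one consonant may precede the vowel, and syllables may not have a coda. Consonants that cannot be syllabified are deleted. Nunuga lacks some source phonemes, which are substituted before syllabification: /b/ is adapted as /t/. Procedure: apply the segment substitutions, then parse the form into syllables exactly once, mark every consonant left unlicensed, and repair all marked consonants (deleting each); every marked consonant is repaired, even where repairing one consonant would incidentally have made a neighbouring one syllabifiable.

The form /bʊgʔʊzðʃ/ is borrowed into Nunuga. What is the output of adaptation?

Substitution: /b/ → /t/, giving /tʊgʔʊzðʃ/.
The consonants /g/, /z/, /ð/, /ʃ/ cannot be parsed into a legal (C)V syllable (no codas are permitted; onsets are limited to one consonant).
Each unlicensed consonant is deleted: /g/, /z/, /ð/, /ʃ/.

tʊʔʊ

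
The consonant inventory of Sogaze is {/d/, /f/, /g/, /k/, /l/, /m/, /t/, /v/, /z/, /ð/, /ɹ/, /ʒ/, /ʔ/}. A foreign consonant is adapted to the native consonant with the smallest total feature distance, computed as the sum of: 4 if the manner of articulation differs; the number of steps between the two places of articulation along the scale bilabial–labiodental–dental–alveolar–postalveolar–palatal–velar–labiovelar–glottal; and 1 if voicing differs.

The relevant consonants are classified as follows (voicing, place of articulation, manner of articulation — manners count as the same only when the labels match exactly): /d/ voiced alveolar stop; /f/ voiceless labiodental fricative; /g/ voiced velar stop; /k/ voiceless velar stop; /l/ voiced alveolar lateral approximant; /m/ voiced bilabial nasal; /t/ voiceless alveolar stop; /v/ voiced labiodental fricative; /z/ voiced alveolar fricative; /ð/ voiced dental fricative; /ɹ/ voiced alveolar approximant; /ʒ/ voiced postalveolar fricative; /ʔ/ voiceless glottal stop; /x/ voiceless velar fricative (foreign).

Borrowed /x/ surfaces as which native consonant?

ʒ

/ʒ/ is closest: same manner (fricative), place distance 2 (velar→postalveolar), voicing differs (+1); total 3. Next closest is /k/ at distance 4.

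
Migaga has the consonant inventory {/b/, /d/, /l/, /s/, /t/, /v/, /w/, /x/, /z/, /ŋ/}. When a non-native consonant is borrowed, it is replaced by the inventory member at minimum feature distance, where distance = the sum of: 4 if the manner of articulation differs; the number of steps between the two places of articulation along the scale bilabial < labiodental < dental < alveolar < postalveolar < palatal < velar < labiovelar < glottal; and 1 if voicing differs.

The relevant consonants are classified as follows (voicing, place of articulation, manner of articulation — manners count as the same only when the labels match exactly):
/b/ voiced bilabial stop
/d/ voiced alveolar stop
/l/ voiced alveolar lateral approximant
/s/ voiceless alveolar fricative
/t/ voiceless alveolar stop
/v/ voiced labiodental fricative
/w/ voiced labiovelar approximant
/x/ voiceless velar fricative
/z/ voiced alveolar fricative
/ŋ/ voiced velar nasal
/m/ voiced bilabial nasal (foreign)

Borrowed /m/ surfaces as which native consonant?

/b/ is closest: manner differs (nasal→stop, +4), place distance 0 (bilabial→bilabial), same voicing; total 4. Next closest is /v/ at distance 5.

b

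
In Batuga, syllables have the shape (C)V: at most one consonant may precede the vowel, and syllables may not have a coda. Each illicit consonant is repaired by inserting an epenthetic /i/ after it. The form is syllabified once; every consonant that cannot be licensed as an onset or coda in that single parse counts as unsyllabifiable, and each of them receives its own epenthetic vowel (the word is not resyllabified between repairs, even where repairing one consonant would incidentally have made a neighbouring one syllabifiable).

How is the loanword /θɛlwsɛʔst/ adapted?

θɛliwisɛʔisiti

Syllabifying with onset maximization leaves /l/, /w/, /ʔ/, /s/, /t/ stranded (no codas are permitted; onsets are limited to one consonant).
Inserting the epenthetic vowel yields /l/ → /li/, /w/ → /wi/, /ʔ/ → /ʔi/, /s/ → /si/, /t/ → /ti/.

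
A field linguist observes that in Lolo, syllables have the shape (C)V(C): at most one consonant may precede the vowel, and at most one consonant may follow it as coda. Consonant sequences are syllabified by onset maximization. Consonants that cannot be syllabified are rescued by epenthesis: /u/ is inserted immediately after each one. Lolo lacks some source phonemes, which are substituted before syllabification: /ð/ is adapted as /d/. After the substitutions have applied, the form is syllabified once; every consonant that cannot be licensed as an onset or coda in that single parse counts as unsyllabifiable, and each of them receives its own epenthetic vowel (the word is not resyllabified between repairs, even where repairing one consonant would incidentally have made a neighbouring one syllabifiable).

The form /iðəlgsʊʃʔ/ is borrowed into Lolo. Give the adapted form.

Substitution: /ð/ → /d/, giving /idəlgsʊʃʔ/.
Syllabifying with onset maximization leaves /g/, /ʔ/ stranded (at most one coda consonant is licensed; onsets are limited to one consonant).
Inserting the epenthetic vowel yields /g/ → /gu/, /ʔ/ → /ʔu/.

idəlgusʊʃʔu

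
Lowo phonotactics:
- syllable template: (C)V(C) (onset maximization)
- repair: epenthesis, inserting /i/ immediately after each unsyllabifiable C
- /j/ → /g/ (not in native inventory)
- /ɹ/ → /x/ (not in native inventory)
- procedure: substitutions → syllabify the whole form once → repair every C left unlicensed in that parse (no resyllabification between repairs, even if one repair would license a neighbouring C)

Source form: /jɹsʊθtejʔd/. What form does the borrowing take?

Substitution: /j/ → /g/, /ɹ/ → /x/, giving /gxsʊθtegʔd/.
The consonants /g/, /x/, /ʔ/, /d/ cannot be parsed into a legal (C)V(C) syllable (at most one coda consonant is licensed; onsets are limited to one consonant).
Inserting the epenthetic vowel yields /g/ → /gi/, /x/ → /xi/, /ʔ/ → /ʔi/, /d/ → /di/.

gixisʊθtegʔidi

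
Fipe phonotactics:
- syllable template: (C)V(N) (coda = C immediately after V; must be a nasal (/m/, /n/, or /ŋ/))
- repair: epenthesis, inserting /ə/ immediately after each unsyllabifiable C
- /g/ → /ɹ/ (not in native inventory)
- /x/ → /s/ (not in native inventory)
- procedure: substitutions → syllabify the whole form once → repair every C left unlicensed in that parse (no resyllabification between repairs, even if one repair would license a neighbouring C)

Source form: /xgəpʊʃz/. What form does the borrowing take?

səɹəpʊʃəzə

Substitution: /x/ → /s/, /g/ → /ɹ/, giving /sɹəpʊʃz/.
Under (C)V(N), the unsyllabifiable consonants are /s/, /ʃ/, /z/ (only a nasal (/m/, /n/, or /ŋ/) is licensed in coda position; onsets are limited to one consonant).
Epenthesis after each stranded consonant: /s/ → /sə/, /ʃ/ → /ʃə/, /z/ → /zə/.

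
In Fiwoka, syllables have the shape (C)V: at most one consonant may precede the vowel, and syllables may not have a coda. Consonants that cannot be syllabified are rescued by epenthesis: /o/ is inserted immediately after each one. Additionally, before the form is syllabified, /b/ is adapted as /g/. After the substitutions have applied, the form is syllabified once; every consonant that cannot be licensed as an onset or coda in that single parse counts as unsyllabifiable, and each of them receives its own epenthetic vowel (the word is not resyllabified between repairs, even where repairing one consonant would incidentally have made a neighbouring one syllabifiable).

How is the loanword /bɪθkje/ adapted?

Substitution: /b/ → /g/, giving /gɪθkje/.
Under (C)V, the unsyllabifiable consonants are /θ/, /k/ (no codas are permitted; onsets are limited to one consonant).
Inserting the epenthetic vowel yields /θ/ → /θo/, /k/ → /ko/.

gɪθokoje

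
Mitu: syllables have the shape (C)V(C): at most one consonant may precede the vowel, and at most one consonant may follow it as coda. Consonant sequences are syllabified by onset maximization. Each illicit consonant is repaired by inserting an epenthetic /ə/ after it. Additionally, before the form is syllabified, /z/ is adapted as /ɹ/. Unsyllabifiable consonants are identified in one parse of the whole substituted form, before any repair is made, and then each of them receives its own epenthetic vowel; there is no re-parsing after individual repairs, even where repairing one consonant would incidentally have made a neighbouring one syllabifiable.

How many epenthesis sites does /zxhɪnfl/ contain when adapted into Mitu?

4

After substitution the input is /ɹxhɪnfl/.
The unsyllabifiable consonants are /ɹ/, /x/, /f/, /l/; each receives one epenthetic vowel.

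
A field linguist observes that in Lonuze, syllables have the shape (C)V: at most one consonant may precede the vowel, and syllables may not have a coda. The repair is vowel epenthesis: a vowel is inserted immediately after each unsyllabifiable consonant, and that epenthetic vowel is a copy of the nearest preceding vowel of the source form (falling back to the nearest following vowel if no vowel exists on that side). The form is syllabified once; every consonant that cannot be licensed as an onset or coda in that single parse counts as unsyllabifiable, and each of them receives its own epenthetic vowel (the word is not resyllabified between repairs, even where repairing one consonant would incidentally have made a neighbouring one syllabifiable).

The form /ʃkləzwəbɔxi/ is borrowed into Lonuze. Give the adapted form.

Under (C)V, the unsyllabifiable consonants are /ʃ/, /k/, /z/ (no codas are permitted; onsets are limited to one consonant).
Each unlicensed consonant becomes the onset of a new syllable: /ʃ/ → /ʃə/, /k/ → /kə/, /z/ → /zə/.

ʃəkələzəwəbɔxi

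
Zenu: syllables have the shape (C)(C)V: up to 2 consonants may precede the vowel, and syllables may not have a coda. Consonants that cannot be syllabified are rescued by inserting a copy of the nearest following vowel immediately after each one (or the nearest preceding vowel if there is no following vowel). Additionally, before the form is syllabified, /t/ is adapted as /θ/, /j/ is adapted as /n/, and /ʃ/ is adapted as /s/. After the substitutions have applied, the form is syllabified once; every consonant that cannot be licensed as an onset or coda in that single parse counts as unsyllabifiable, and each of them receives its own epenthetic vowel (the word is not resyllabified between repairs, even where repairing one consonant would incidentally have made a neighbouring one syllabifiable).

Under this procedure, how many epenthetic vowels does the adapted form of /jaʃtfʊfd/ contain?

After substitution the input is /nasθfʊfd/.
The unsyllabifiable consonants are /s/, /f/, /d/; each receives one epenthetic vowel.

3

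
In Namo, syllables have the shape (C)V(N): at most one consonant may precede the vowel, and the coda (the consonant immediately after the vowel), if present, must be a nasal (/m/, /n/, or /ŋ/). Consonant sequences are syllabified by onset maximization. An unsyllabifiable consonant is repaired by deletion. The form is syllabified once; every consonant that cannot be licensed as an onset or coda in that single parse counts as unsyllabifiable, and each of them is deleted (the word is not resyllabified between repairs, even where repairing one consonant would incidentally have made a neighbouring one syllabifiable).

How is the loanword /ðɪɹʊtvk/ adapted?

ðɪɹʊ

Under (C)V(N), the unsyllabifiable consonants are /t/, /v/, /k/ (only a nasal (/m/, /n/, or /ŋ/) is licensed in coda position; onsets are limited to one consonant).
Each unlicensed consonant is deleted: /t/, /v/, /k/.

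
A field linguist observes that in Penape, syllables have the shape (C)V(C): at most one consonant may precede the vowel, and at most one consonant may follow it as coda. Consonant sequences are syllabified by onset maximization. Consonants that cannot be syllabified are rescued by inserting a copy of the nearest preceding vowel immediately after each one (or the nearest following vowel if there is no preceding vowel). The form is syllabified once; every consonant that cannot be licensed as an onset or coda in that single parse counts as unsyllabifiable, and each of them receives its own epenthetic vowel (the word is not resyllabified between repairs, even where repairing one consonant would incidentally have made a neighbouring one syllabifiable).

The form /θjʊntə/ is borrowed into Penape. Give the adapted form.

θʊjʊntə

The consonants /θ/ cannot be parsed into a legal (C)V(C) syllable (at most one coda consonant is licensed; onsets are limited to one consonant).
Each unlicensed consonant becomes the onset of a new syllable: /θ/ → /θʊ/.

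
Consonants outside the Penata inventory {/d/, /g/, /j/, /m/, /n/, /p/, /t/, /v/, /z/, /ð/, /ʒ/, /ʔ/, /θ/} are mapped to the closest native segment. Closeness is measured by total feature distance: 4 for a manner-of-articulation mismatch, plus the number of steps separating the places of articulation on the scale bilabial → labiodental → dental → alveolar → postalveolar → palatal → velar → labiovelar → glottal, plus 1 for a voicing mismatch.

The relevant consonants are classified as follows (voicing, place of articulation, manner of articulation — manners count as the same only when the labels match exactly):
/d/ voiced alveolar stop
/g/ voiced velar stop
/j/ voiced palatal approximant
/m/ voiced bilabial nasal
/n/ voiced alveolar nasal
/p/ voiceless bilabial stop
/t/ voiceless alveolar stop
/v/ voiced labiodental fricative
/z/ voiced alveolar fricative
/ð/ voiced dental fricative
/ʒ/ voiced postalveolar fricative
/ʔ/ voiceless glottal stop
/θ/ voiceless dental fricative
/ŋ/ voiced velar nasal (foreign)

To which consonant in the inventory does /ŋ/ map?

n

/n/ is closest: same manner (nasal), place distance 3 (velar→alveolar), same voicing; total 3. Next closest is /g/ at distance 4.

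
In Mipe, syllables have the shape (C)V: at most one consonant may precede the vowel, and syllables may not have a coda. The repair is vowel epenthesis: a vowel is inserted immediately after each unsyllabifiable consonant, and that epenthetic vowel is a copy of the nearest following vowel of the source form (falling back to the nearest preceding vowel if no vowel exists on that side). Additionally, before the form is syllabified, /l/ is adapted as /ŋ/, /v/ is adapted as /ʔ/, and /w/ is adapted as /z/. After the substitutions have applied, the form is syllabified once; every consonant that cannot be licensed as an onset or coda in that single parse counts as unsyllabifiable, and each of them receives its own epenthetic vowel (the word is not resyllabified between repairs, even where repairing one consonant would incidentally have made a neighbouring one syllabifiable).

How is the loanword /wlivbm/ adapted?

Substitution: /w/ → /z/, /l/ → /ŋ/, /v/ → /ʔ/, giving /zŋiʔbm/.
The consonants /z/, /ʔ/, /b/, /m/ cannot be parsed into a legal (C)V syllable (no codas are permitted; onsets are limited to one consonant).
Each unlicensed consonant becomes the onset of a new syllable: /z/ → /zi/, /ʔ/ → /ʔi/, /b/ → /bi/, /m/ → /mi/.

ziŋiʔibimi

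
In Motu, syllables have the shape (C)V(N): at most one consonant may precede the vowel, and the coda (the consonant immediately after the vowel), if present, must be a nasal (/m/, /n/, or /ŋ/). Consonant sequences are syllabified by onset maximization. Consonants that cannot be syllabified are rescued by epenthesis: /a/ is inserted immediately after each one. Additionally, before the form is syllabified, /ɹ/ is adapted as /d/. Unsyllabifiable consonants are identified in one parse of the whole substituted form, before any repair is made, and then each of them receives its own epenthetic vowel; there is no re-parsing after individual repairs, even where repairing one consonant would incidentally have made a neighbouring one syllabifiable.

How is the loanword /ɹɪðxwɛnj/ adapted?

Substitution: /ɹ/ → /d/, giving /dɪðxwɛnj/.
Under (C)V(N), the unsyllabifiable consonants are /ð/, /x/, /j/ (only a nasal (/m/, /n/, or /ŋ/) is licensed in coda position; onsets are limited to one consonant).
Epenthesis after each stranded consonant: /ð/ → /ða/, /x/ → /xa/, /j/ → /ja/.

dɪðaxawɛnja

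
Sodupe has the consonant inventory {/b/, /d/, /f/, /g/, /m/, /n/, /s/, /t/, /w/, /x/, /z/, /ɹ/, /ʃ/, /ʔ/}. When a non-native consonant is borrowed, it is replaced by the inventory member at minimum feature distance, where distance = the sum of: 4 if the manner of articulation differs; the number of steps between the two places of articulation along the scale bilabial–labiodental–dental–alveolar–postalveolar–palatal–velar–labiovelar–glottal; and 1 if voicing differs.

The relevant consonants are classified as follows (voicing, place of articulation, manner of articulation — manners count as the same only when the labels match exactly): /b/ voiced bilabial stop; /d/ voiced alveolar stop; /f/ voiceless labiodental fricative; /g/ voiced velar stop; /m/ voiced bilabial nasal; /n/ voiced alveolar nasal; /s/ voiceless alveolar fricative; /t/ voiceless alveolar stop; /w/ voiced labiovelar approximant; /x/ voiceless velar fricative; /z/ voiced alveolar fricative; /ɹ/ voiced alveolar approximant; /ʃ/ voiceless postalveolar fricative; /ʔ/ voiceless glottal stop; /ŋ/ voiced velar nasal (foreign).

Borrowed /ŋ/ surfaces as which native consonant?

/n/ is closest: same manner (nasal), place distance 3 (velar→alveolar), same voicing; total 3. Next closest is /g/ at distance 4.

n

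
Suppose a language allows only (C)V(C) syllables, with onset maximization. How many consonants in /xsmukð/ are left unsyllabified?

3

Under (C)V(C), the unsyllabifiable consonants are /x/, /s/, /ð/ (at most one coda consonant is licensed; onsets are limited to one consonant).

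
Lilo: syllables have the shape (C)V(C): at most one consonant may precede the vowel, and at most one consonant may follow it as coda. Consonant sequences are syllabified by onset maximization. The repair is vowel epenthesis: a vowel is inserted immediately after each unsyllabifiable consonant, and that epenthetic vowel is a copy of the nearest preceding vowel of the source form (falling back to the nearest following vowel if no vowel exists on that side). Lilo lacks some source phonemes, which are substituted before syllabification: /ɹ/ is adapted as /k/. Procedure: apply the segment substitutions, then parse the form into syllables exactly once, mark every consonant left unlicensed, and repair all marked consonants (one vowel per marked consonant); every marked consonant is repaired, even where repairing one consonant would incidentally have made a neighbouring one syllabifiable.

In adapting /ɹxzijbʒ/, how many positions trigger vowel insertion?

4

After substitution the input is /kxzijbʒ/.
The unsyllabifiable consonants are /k/, /x/, /b/, /ʒ/; each receives one epenthetic vowel.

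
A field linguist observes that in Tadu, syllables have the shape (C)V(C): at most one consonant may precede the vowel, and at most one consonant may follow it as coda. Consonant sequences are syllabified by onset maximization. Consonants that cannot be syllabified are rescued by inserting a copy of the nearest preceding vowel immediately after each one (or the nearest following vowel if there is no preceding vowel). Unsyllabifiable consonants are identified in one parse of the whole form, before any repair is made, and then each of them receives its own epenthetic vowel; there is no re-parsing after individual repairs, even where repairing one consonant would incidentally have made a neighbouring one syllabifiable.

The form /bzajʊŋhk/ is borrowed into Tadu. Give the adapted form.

bazajʊŋhʊkʊ

Syllabifying with onset maximization leaves /b/, /h/, /k/ stranded (at most one coda consonant is licensed; onsets are limited to one consonant).
Inserting the epenthetic vowel yields /b/ → /ba/, /h/ → /hʊ/, /k/ → /kʊ/.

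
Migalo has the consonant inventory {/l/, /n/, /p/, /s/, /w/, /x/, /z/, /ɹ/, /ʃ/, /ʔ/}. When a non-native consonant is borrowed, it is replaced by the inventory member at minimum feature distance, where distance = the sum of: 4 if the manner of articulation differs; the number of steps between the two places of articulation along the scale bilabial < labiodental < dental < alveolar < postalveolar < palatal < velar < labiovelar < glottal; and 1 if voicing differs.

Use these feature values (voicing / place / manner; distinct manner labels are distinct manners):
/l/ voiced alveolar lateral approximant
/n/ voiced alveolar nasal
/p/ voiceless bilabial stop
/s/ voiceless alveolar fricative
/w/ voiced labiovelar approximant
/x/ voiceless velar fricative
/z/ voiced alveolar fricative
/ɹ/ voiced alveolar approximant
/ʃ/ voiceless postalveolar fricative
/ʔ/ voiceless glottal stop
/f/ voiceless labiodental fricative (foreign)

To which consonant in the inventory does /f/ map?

s

/s/ is closest: same manner (fricative), place distance 2 (labiodental→alveolar), same voicing; total 2. Next closest is /z/ at distance 3.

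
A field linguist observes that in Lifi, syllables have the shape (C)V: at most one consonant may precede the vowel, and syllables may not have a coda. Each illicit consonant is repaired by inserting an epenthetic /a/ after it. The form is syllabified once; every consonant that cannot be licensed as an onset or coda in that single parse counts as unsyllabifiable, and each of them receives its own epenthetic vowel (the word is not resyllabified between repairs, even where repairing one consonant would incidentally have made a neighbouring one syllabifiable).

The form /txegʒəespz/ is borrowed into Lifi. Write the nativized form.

taxegaʒəesapaza

The consonants /t/, /g/, /s/, /p/, /z/ cannot be parsed into a legal (C)V syllable (no codas are permitted; onsets are limited to one consonant).
Each unlicensed consonant becomes the onset of a new syllable: /t/ → /ta/, /g/ → /ga/, /s/ → /sa/, /p/ → /pa/, /z/ → /za/.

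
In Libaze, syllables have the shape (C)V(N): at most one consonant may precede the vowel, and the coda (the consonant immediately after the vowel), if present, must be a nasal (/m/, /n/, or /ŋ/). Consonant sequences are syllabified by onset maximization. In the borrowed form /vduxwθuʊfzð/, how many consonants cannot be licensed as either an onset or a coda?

The consonants /v/, /x/, /w/, /f/, /z/, /ð/ cannot be parsed into a legal (C)V(N) syllable (only a nasal (/m/, /n/, or /ŋ/) is licensed in coda position; onsets are limited to one consonant).

6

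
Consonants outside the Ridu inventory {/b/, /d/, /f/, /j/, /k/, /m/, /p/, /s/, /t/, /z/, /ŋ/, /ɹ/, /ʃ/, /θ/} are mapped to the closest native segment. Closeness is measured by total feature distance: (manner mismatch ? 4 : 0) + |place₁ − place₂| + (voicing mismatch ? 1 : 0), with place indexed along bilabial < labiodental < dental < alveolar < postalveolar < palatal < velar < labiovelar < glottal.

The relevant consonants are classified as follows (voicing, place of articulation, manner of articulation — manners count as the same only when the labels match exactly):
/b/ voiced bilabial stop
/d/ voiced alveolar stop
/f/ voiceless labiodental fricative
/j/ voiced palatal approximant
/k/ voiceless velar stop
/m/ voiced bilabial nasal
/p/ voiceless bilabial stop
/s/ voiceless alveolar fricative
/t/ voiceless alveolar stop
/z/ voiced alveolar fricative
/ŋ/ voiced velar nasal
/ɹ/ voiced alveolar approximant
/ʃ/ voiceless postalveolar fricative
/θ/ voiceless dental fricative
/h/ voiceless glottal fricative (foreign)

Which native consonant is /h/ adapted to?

ʃ

/ʃ/ is closest: same manner (fricative), place distance 4 (glottal→postalveolar), same voicing; total 4. Next closest is /s/ at distance 5.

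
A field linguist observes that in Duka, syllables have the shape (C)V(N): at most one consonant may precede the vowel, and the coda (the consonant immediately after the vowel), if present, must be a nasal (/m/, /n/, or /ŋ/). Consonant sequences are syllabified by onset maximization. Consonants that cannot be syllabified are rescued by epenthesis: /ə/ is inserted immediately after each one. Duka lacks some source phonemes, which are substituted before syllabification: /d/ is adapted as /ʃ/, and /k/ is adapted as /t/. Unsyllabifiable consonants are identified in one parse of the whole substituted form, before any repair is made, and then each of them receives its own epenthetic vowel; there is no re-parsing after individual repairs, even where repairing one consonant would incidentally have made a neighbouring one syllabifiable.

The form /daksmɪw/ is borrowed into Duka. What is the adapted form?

Substitution: /d/ → /ʃ/, /k/ → /t/, giving /ʃatsmɪw/.
Under (C)V(N), the unsyllabifiable consonants are /t/, /s/, /w/ (only a nasal (/m/, /n/, or /ŋ/) is licensed in coda position; onsets are limited to one consonant).
Each unlicensed consonant becomes the onset of a new syllable: /t/ → /tə/, /s/ → /sə/, /w/ → /wə/.

ʃatəsəmɪwə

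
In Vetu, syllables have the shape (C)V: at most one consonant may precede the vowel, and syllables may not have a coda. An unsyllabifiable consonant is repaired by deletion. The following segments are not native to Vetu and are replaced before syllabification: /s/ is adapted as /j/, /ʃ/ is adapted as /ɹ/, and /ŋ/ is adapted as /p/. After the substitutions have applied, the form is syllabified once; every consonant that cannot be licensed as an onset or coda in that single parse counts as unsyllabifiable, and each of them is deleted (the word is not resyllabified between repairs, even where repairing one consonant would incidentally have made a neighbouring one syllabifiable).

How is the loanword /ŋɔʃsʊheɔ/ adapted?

Substitution: /ŋ/ → /p/, /ʃ/ → /ɹ/, /s/ → /j/, giving /pɔɹjʊheɔ/.
Syllabifying with onset maximization leaves /ɹ/ stranded (no codas are permitted; onsets are limited to one consonant).
Each unlicensed consonant is deleted: /ɹ/.

pɔjʊheɔ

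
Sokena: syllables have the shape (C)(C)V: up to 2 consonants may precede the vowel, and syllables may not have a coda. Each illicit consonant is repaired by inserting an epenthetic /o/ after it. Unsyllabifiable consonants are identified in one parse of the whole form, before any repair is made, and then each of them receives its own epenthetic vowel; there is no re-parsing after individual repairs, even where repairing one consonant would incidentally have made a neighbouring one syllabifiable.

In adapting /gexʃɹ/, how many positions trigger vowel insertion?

The unsyllabifiable consonants are /x/, /ʃ/, /ɹ/; each receives one epenthetic vowel.

3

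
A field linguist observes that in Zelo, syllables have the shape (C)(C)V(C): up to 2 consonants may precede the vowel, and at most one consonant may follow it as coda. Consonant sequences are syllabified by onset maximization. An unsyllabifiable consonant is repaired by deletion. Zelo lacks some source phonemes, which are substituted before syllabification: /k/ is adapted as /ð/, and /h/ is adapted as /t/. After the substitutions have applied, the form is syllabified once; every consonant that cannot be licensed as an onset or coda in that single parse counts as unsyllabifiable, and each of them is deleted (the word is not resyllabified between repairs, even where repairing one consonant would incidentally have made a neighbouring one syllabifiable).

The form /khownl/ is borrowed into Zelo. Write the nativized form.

ðtow

Substitution: /k/ → /ð/, /h/ → /t/, giving /ðtownl/.
Syllabifying with onset maximization leaves /n/, /l/ stranded (at most one coda consonant is licensed; onsets may contain at most 2 consonants).
Deleting the stranded consonants removes /n/, /l/.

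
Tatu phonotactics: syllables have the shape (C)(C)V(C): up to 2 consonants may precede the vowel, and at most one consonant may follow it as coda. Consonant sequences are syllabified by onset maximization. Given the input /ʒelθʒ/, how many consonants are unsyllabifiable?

2

Syllabifying with onset maximization leaves /θ/, /ʒ/ stranded (at most one coda consonant is licensed; onsets may contain at most 2 consonants).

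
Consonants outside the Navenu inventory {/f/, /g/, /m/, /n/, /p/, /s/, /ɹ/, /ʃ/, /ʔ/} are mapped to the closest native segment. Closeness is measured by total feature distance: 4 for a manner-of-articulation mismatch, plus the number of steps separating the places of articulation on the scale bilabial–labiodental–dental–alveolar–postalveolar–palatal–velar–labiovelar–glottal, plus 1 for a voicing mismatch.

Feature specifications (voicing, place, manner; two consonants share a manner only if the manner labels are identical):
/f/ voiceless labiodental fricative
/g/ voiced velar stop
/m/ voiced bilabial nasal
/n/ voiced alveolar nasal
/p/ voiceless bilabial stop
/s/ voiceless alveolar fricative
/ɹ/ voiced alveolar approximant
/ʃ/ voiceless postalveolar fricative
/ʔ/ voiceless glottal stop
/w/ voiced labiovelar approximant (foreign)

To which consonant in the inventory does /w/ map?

ɹ

/ɹ/ is closest: same manner (approximant), place distance 4 (labiovelar→alveolar), same voicing; total 4. Next closest is /g/ at distance 5.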